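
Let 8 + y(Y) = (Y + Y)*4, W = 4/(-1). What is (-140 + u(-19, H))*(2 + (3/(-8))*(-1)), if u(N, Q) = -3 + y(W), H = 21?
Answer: -3477/8 ≈ -434.63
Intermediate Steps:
W = -4 (W = 4*(-1) = -4)
y(Y) = -8 + 8*Y (y(Y) = -8 + (Y + Y)*4 = -8 + (2*Y)*4 = -8 + 8*Y)
u(N, Q) = -43 (u(N, Q) = -3 + (-8 + 8*(-4)) = -3 + (-8 - 32) = -3 - 40 = -43)
(-140 + u(-19, H))*(2 + (3/(-8))*(-1)) = (-140 - 43)*(2 + (3/(-8))*(-1)) = -183*(2 + (3*(-⅛))*(-1)) = -183*(2 - 3/8*(-1)) = -183*(2 + 3/8) = -183*19/8 = -3477/8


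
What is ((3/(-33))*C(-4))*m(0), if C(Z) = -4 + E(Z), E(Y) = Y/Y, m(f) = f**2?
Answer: 0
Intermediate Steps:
E(Y) = 1
C(Z) = -3 (C(Z) = -4 + 1 = -3)
((3/(-33))*C(-4))*m(0) = ((3/(-33))*(-3))*0**2 = ((3*(-1/33))*(-3))*0 = -1/11*(-3)*0 = (3/11)*0 = 0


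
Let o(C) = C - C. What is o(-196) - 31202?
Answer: -31202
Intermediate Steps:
o(C) = 0
o(-196) - 31202 = 0 - 31202 = -31202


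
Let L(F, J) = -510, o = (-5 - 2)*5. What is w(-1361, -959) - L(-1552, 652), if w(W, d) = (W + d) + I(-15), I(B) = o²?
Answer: -585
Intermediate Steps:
o = -35 (o = -7*5 = -35)
I(B) = 1225 (I(B) = (-35)² = 1225)
w(W, d) = 1225 + W + d (w(W, d) = (W + d) + 1225 = 1225 + W + d)
w(-1361, -959) - L(-1552, 652) = (1225 - 1361 - 959) - 1*(-510) = -1095 + 510 = -585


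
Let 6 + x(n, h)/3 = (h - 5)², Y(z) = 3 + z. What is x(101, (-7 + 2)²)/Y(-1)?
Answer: 591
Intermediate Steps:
x(n, h) = -18 + 3*(-5 + h)² (x(n, h) = -18 + 3*(h - 5)² = -18 + 3*(-5 + h)²)
x(101, (-7 + 2)²)/Y(-1) = (-18 + 3*(-5 + (-7 + 2)²)²)/(3 - 1) = (-18 + 3*(-5 + (-5)²)²)/2 = (-18 + 3*(-5 + 25)²)*(½) = (-18 + 3*20²)*(½) = (-18 + 3*400)*(½) = (-18 + 1200)*(½) = 1182*(½) = 591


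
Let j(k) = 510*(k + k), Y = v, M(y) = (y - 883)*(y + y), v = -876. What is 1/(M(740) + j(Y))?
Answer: -1/1105160 ≈ -9.0485e-7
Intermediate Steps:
M(y) = 2*y*(-883 + y) (M(y) = (-883 + y)*(2*y) = 2*y*(-883 + y))
Y = -876
j(k) = 1020*k (j(k) = 510*(2*k) = 1020*k)
1/(M(740) + j(Y)) = 1/(2*740*(-883 + 740) + 1020*(-876)) = 1/(2*740*(-143) - 893520) = 1/(-211640 - 893520) = 1/(-1105160) = -1/1105160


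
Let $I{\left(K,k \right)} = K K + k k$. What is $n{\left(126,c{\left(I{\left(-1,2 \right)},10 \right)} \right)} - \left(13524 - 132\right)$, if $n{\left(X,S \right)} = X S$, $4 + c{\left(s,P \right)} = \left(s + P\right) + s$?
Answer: $-11376$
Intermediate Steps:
$I{\left(K,k \right)} = K^{2} + k^{2}$
$c{\left(s,P \right)} = -4 + P + 2 s$ ($c{\left(s,P \right)} = -4 + \left(\left(s + P\right) + s\right) = -4 + \left(\left(P + s\right) + s\right) = -4 + \left(P + 2 s\right) = -4 + P + 2 s$)
$n{\left(X,S \right)} = S X$
$n{\left(126,c{\left(I{\left(-1,2 \right)},10 \right)} \right)} - \left(13524 - 132\right) = \left(-4 + 10 + 2 \left(\left(-1\right)^{2} + 2^{2}\right)\right) 126 - \left(13524 - 132\right) = \left(-4 + 10 + 2 \left(1 + 4\right)\right) 126 - 13392 = \left(-4 + 10 + 2 \cdot 5\right) 126 + \left(-13524 + 132\right) = \left(-4 + 10 + 10\right) 126 - 13392 = 16 \cdot 126 - 13392 = 2016 - 13392 = -11376$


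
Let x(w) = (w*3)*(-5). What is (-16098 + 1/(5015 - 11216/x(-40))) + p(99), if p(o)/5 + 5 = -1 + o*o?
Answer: 12319768146/374723 ≈ 32877.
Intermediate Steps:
p(o) = -30 + 5*o² (p(o) = -25 + 5*(-1 + o*o) = -25 + 5*(-1 + o²) = -25 + (-5 + 5*o²) = -30 + 5*o²)
x(w) = -15*w (x(w) = (3*w)*(-5) = -15*w)
(-16098 + 1/(5015 - 11216/x(-40))) + p(99) = (-16098 + 1/(5015 - 11216/((-15*(-40))))) + (-30 + 5*99²) = (-16098 + 1/(5015 - 11216/600)) + (-30 + 5*9801) = (-16098 + 1/(5015 - 11216*1/600)) + (-30 + 49005) = (-16098 + 1/(5015 - 1402/75)) + 48975 = (-16098 + 1/(374723/75)) + 48975 = (-16098 + 75/374723) + 48975 = -6032290779/374723 + 48975 = 12319768146/374723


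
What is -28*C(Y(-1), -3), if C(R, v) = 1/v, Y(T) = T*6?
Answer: 28/3 ≈ 9.3333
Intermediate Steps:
Y(T) = 6*T
-28*C(Y(-1), -3) = -28/(-3) = -28*(-1/3) = 28/3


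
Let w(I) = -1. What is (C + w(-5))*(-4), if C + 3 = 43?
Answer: -156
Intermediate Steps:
C = 40 (C = -3 + 43 = 40)
(C + w(-5))*(-4) = (40 - 1)*(-4) = 39*(-4) = -156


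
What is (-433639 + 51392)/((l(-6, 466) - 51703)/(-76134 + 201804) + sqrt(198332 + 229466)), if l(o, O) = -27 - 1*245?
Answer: -1585220356170/4289643969601 - 26830254836348*sqrt(427798)/30027507787207 ≈ -584.79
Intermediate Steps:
l(o, O) = -272 (l(o, O) = -27 - 245 = -272)
(-433639 + 51392)/((l(-6, 466) - 51703)/(-76134 + 201804) + sqrt(198332 + 229466)) = (-433639 + 51392)/((-272 - 51703)/(-76134 + 201804) + sqrt(198332 + 229466)) = -382247/(-51975/125670 + sqrt(427798)) = -382247/(-51975*1/125670 + sqrt(427798)) = -382247/(-3465/8378 + sqrt(427798))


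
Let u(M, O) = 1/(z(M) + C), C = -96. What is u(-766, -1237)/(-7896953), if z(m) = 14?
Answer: 1/647550146 ≈ 1.5443e-9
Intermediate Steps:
u(M, O) = -1/82 (u(M, O) = 1/(14 - 96) = 1/(-82) = -1/82)
u(-766, -1237)/(-7896953) = -1/82/(-7896953) = -1/82*(-1/7896953) = 1/647550146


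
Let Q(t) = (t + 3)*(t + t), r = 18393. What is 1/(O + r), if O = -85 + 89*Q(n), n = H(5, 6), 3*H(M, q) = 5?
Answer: 9/177232 ≈ 5.0781e-5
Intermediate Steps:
H(M, q) = 5/3 (H(M, q) = (⅓)*5 = 5/3)
n = 5/3 ≈ 1.6667
Q(t) = 2*t*(3 + t) (Q(t) = (3 + t)*(2*t) = 2*t*(3 + t))
O = 11695/9 (O = -85 + 89*(2*(5/3)*(3 + 5/3)) = -85 + 89*(2*(5/3)*(14/3)) = -85 + 89*(140/9) = -85 + 12460/9 = 11695/9 ≈ 1299.4)
1/(O + r) = 1/(11695/9 + 18393) = 1/(177232/9) = 9/177232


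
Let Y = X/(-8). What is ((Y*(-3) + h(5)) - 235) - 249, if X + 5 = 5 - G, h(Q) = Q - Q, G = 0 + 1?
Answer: -3875/8 ≈ -484.38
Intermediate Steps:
G = 1
h(Q) = 0
X = -1 (X = -5 + (5 - 1*1) = -5 + (5 - 1) = -5 + 4 = -1)
Y = ⅛ (Y = -1/(-8) = -1*(-⅛) = ⅛ ≈ 0.12500)
((Y*(-3) + h(5)) - 235) - 249 = (((⅛)*(-3) + 0) - 235) - 249 = ((-3/8 + 0) - 235) - 249 = (-3/8 - 235) - 249 = -1883/8 - 249 = -3875/8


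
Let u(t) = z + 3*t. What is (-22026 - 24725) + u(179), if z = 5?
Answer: -46209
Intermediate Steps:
u(t) = 5 + 3*t
(-22026 - 24725) + u(179) = (-22026 - 24725) + (5 + 3*179) = -46751 + (5 + 537) = -46751 + 542 = -46209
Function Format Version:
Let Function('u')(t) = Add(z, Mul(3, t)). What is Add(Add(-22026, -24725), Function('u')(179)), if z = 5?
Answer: -46209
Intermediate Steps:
Function('u')(t) = Add(5, Mul(3, t))
Add(Add(-22026, -24725), Function('u')(179)) = Add(Add(-22026, -24725), Add(5, Mul(3, 179))) = Add(-46751, Add(5, 537)) = Add(-46751, 542) = -46209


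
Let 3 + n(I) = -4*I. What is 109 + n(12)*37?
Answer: -1778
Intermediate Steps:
n(I) = -3 - 4*I
109 + n(12)*37 = 109 + (-3 - 4*12)*37 = 109 + (-3 - 48)*37 = 109 - 51*37 = 109 - 1887 = -1778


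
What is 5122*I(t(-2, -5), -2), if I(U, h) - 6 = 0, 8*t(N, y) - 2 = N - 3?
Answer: 30732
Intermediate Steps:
t(N, y) = -1/8 + N/8 (t(N, y) = 1/4 + (N - 3)/8 = 1/4 + (-3 + N)/8 = 1/4 + (-3/8 + N/8) = -1/8 + N/8)
I(U, h) = 6 (I(U, h) = 6 + 0 = 6)
5122*I(t(-2, -5), -2) = 5122*6 = 30732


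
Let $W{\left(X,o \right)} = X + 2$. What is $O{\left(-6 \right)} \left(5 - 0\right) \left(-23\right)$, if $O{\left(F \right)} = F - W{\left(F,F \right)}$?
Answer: $230$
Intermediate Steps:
$W{\left(X,o \right)} = 2 + X$
$O{\left(F \right)} = -2$ ($O{\left(F \right)} = F - \left(2 + F\right) = -2$)
$O{\left(-6 \right)} \left(5 - 0\right) \left(-23\right) = - 2 \left(5 - 0\right) \left(-23\right) = - 2 \left(5 + 0\right) \left(-23\right) = \left(-2\right) 5 \left(-23\right) = \left(-10\right) \left(-23\right) = 230$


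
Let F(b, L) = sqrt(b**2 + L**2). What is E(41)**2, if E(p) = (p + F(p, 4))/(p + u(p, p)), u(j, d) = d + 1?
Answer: (41 + sqrt(1697))**2/6889 ≈ 0.98069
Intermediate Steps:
u(j, d) = 1 + d
F(b, L) = sqrt(L**2 + b**2)
E(p) = (p + sqrt(16 + p**2))/(1 + 2*p) (E(p) = (p + sqrt(4**2 + p**2))/(p + (1 + p)) = (p + sqrt(16 + p**2))/(1 + 2*p))
E(41)**2 = ((41 + sqrt(16 + 41**2))/(1 + 2*41))**2 = ((41 + sqrt(16 + 1681))/(1 + 82))**2 = ((41 + sqrt(1697))/83)**2 = (41/83 + sqrt(1697)/83)**2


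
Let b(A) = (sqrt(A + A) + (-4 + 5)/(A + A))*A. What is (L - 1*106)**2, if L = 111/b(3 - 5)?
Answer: 41308048/4225 - 23684736*I/4225 ≈ 9777.0 - 5605.9*I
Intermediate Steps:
b(A) = A*(1/(2*A) + sqrt(2)*sqrt(A)) (b(A) = (sqrt(2*A) + 1/(2*A))*A = (sqrt(2)*sqrt(A) + 1*(1/(2*A)))*A = (sqrt(2)*sqrt(A) + 1/(2*A))*A = (1/(2*A) + sqrt(2)*sqrt(A))*A = A*(1/(2*A) + sqrt(2)*sqrt(A)))
L = 444*(1/2 + 4*I)/65 (L = 111/(1/2 + sqrt(2)*(3 - 5)**(3/2)) = 111/(1/2 + sqrt(2)*(-2)**(3/2)) = 111/(1/2 + sqrt(2)*(-2*I*sqrt(2))) = 111/(1/2 - 4*I) = 111*(4*(1/2 + 4*I)/65) = 444*(1/2 + 4*I)/65 ≈ 3.4154 + 27.323*I)
(L - 1*106)**2 = ((222/65 + 1776*I/65) - 1*106)**2 = ((222/65 + 1776*I/65) - 106)**2 = (-6668/65 + 1776*I/65)**2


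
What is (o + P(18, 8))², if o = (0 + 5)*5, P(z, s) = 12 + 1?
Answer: 1444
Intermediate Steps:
P(z, s) = 13
o = 25 (o = 5*5 = 25)
(o + P(18, 8))² = (25 + 13)² = 38² = 1444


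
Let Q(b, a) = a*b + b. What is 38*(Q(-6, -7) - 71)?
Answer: -1330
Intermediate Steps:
Q(b, a) = b + a*b
38*(Q(-6, -7) - 71) = 38*(-6*(1 - 7) - 71) = 38*(-6*(-6) - 71) = 38*(36 - 71) = 38*(-35) = -1330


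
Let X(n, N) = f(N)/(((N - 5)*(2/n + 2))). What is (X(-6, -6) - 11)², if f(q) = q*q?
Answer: 508369/3025 ≈ 168.06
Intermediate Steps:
f(q) = q²
X(n, N) = N²/((-5 + N)*(2 + 2/n)) (X(n, N) = N²/(((N - 5)*(2/n + 2))) = N²/(((-5 + N)*(2 + 2/n))) = N²*(1/((-5 + N)*(2 + 2/n))) = N²/((-5 + N)*(2 + 2/n)))
(X(-6, -6) - 11)² = ((½)*(-6)*(-6)²/(-5 - 6 - 5*(-6) - 6*(-6)) - 11)² = ((½)*(-6)*36/(-5 - 6 + 30 + 36) - 11)² = ((½)*(-6)*36/55 - 11)² = ((½)*(-6)*36*(1/55) - 11)² = (-108/55 - 11)² = (-713/55)² = 508369/3025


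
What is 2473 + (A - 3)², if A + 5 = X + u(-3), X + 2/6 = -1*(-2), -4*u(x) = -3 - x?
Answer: 22618/9 ≈ 2513.1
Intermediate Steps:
u(x) = ¾ + x/4 (u(x) = -(-3 - x)/4 = ¾ + x/4)
X = 5/3 (X = -⅓ - 1*(-2) = -⅓ + 2 = 5/3 ≈ 1.6667)
A = -10/3 (A = -5 + (5/3 + (¾ + (¼)*(-3))) = -5 + (5/3 + (¾ - ¾)) = -5 + (5/3 + 0) = -5 + 5/3 = -10/3 ≈ -3.3333)
2473 + (A - 3)² = 2473 + (-10/3 - 3)² = 2473 + (-19/3)² = 2473 + 361/9 = 22618/9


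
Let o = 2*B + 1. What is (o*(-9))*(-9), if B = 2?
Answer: 405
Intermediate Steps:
o = 5 (o = 2*2 + 1 = 4 + 1 = 5)
(o*(-9))*(-9) = (5*(-9))*(-9) = -45*(-9) = 405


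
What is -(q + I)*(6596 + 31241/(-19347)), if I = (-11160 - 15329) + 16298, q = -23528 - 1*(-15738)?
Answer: 2294044228151/19347 ≈ 1.1857e+8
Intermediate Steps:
q = -7790 (q = -23528 + 15738 = -7790)
I = -10191 (I = -26489 + 16298 = -10191)
-(q + I)*(6596 + 31241/(-19347)) = -(-7790 - 10191)*(6596 + 31241/(-19347)) = -(-17981)*(6596 + 31241*(-1/19347)) = -(-17981)*(6596 - 31241/19347) = -(-17981)*127581571/19347 = -1*(-2294044228151/19347) = 2294044228151/19347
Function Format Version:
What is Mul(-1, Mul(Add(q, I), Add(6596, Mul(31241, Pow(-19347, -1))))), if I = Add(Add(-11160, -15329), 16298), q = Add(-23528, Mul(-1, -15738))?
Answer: Rational(2294044228151, 19347) ≈ 1.1857e+8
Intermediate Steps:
q = -7790 (q = Add(-23528, 15738) = -7790)
I = -10191 (I = Add(-26489, 16298) = -10191)
Mul(-1, Mul(Add(q, I), Add(6596, Mul(31241, Pow(-19347, -1))))) = Mul(-1, Mul(Add(-7790, -10191), Add(6596, Mul(31241, Pow(-19347, -1))))) = Mul(-1, Mul(-17981, Add(6596, Mul(31241, Rational(-1, 19347))))) = Mul(-1, Mul(-17981, Add(6596, Rational(-31241, 19347)))) = Mul(-1, Mul(-17981, Rational(127581571, 19347))) = Mul(-1, Rational(-2294044228151, 19347)) = Rational(2294044228151, 19347)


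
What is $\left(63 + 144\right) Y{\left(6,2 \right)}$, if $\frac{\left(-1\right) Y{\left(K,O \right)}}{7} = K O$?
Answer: $-17388$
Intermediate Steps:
$Y{\left(K,O \right)} = - 7 K O$
$\left(63 + 144\right) Y{\left(6,2 \right)} = \left(63 + 144\right) \left(\left(-7\right) 6 \cdot 2\right) = 207 \left(-84\right) = -17388$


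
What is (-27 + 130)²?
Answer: 10609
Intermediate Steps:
(-27 + 130)² = 103² = 10609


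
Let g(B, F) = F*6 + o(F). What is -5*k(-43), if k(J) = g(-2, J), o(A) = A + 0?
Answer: 1505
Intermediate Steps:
o(A) = A
g(B, F) = 7*F (g(B, F) = F*6 + F = 6*F + F = 7*F)
k(J) = 7*J
-5*k(-43) = -35*(-43) = -5*(-301) = 1505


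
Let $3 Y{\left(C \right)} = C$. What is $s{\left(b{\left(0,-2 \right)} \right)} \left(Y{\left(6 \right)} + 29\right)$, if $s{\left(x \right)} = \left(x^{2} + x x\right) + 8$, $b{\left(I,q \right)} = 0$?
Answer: $248$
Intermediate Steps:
$s{\left(x \right)} = 8 + 2 x^{2}$ ($s{\left(x \right)} = \left(x^{2} + x^{2}\right) + 8 = 2 x^{2} + 8 = 8 + 2 x^{2}$)
$Y{\left(C \right)} = \frac{C}{3}$
$s{\left(b{\left(0,-2 \right)} \right)} \left(Y{\left(6 \right)} + 29\right) = \left(8 + 2 \cdot 0^{2}\right) \left(\frac{1}{3} \cdot 6 + 29\right) = \left(8 + 2 \cdot 0\right) \left(2 + 29\right) = \left(8 + 0\right) 31 = 8 \cdot 31 = 248$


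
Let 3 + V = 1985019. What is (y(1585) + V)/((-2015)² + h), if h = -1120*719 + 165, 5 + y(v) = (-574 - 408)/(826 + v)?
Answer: 4785860539/7848070210 ≈ 0.60981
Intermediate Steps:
V = 1985016 (V = -3 + 1985019 = 1985016)
y(v) = -5 - 982/(826 + v) (y(v) = -5 + (-574 - 408)/(826 + v) = -5 - 982/(826 + v))
h = -805115 (h = -805280 + 165 = -805115)
(y(1585) + V)/((-2015)² + h) = ((-5112 - 5*1585)/(826 + 1585) + 1985016)/((-2015)² - 805115) = ((-5112 - 7925)/2411 + 1985016)/(4060225 - 805115) = ((1/2411)*(-13037) + 1985016)/3255110 = (-13037/2411 + 1985016)*(1/3255110) = (4785860539/2411)*(1/3255110) = 4785860539/7848070210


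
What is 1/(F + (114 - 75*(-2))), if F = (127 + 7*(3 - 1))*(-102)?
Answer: -1/14118 ≈ -7.0832e-5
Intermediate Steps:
F = -14382 (F = (127 + 7*2)*(-102) = (127 + 14)*(-102) = 141*(-102) = -14382)
1/(F + (114 - 75*(-2))) = 1/(-14382 + (114 - 75*(-2))) = 1/(-14382 + (114 + 150)) = 1/(-14382 + 264) = 1/(-14118) = -1/14118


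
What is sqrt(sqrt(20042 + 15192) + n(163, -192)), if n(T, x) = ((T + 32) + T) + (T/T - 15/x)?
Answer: sqrt(22981 + 64*sqrt(35234))/8 ≈ 23.383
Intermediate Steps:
n(T, x) = 33 - 15/x + 2*T (n(T, x) = ((32 + T) + T) + (1 - 15/x) = (32 + 2*T) + (1 - 15/x) = 33 - 15/x + 2*T)
sqrt(sqrt(20042 + 15192) + n(163, -192)) = sqrt(sqrt(20042 + 15192) + (33 - 15/(-192) + 2*163)) = sqrt(sqrt(35234) + (33 - 15*(-1/192) + 326)) = sqrt(sqrt(35234) + (33 + 5/64 + 326)) = sqrt(sqrt(35234) + 22981/64) = sqrt(22981/64 + sqrt(35234))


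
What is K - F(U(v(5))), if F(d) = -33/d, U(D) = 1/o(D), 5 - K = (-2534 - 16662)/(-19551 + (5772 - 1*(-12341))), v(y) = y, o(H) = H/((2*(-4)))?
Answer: -166659/5752 ≈ -28.974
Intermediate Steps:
o(H) = -H/8 (o(H) = H/(-8) = H*(-1/8) = -H/8)
K = -6003/719 (K = 5 - (-2534 - 16662)/(-19551 + (5772 - 1*(-12341))) = 5 - (-19196)/(-19551 + (5772 + 12341)) = 5 - (-19196)/(-19551 + 18113) = 5 - (-19196)/(-1438) = 5 - (-19196)*(-1)/1438 = 5 - 1*9598/719 = 5 - 9598/719 = -6003/719 ≈ -8.3491)
U(D) = -8/D (U(D) = 1/(-D/8) = -8/D)
K - F(U(v(5))) = -6003/719 - (-33)/((-8/5)) = -6003/719 - (-33)/((-8*1/5)) = -6003/719 - (-33)/(-8/5) = -6003/719 - (-33)*(-5)/8 = -6003/719 - 1*165/8 = -6003/719 - 165/8 = -166659/5752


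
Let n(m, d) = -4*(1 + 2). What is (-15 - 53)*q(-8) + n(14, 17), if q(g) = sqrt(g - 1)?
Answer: -12 - 204*I ≈ -12.0 - 204.0*I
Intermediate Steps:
q(g) = sqrt(-1 + g)
n(m, d) = -12 (n(m, d) = -4*3 = -12)
(-15 - 53)*q(-8) + n(14, 17) = (-15 - 53)*sqrt(-1 - 8) - 12 = -204*I - 12 = -12 - 204*I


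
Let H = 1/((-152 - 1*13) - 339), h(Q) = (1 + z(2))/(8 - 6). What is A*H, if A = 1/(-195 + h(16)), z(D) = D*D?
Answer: 1/97020 ≈ 1.0307e-5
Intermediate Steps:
z(D) = D**2
h(Q) = 5/2 (h(Q) = (1 + 2**2)/(8 - 6) = (1 + 4)/2 = 5*(1/2) = 5/2)
H = -1/504 (H = 1/((-152 - 13) - 339) = 1/(-165 - 339) = 1/(-504) = -1/504 ≈ -0.0019841)
A = -2/385 (A = 1/(-195 + 5/2) = 1/(-385/2) = -2/385 ≈ -0.0051948)
A*H = -2/385*(-1/504) = 1/97020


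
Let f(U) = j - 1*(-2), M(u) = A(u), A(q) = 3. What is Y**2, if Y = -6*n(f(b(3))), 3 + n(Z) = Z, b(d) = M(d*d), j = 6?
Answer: 900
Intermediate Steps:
M(u) = 3
b(d) = 3
f(U) = 8 (f(U) = 6 - 1*(-2) = 6 + 2 = 8)
n(Z) = -3 + Z
Y = -30 (Y = -6*(-3 + 8) = -6*5 = -30)
Y**2 = (-30)**2 = 900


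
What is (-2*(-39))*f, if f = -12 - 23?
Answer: -2730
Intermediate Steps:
f = -35
(-2*(-39))*f = -2*(-39)*(-35) = 78*(-35) = -2730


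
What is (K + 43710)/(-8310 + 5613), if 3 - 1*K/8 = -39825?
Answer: -120778/899 ≈ -134.35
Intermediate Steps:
K = 318624 (K = 24 - 8*(-39825) = 24 + 318600 = 318624)
(K + 43710)/(-8310 + 5613) = (318624 + 43710)/(-8310 + 5613) = 362334/(-2697) = 362334*(-1/2697) = -120778/899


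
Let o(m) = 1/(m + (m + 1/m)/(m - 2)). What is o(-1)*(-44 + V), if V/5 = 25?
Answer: -243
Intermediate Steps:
V = 125 (V = 5*25 = 125)
o(m) = 1/(m + (m + 1/m)/(-2 + m))
o(-1)*(-44 + V) = (-(-2 - 1)/(1 + (-1)³ - 1*(-1)²))*(-44 + 125) = -1*(-3)/(1 - 1 - 1*1)*81 = -1*(-3)/(1 - 1 - 1)*81 = -1*(-3)/(-1)*81 = -1*(-1)*(-3)*81 = -3*81 = -243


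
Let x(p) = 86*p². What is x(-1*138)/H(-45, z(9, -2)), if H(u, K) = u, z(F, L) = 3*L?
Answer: -181976/5 ≈ -36395.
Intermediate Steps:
x(-1*138)/H(-45, z(9, -2)) = (86*(-1*138)²)/(-45) = (86*(-138)²)*(-1/45) = (86*19044)*(-1/45) = 1637784*(-1/45) = -181976/5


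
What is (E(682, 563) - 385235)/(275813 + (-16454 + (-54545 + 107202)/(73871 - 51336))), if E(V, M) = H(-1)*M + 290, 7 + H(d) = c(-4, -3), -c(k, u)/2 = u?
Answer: -4343711390/2922353861 ≈ -1.4864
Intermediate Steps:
c(k, u) = -2*u
H(d) = -1 (H(d) = -7 - 2*(-3) = -7 + 6 = -1)
E(V, M) = 290 - M (E(V, M) = -M + 290 = 290 - M)
(E(682, 563) - 385235)/(275813 + (-16454 + (-54545 + 107202)/(73871 - 51336))) = ((290 - 1*563) - 385235)/(275813 + (-16454 + (-54545 + 107202)/(73871 - 51336))) = ((290 - 563) - 385235)/(275813 + (-16454 + 52657/22535)) = (-273 - 385235)/(275813 + (-16454 + 52657*(1/22535))) = -385508/(275813 + (-16454 + 52657/22535)) = -385508/(275813 - 370738233/22535) = -385508/5844707722/22535 = -385508*22535/5844707722 = -4343711390/2922353861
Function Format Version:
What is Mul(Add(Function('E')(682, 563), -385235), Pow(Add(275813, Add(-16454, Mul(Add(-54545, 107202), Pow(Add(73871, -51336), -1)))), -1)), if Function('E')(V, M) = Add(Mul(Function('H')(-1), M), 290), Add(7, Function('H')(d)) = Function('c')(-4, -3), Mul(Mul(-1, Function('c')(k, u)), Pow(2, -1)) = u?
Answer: Rational(-4343711390, 2922353861) ≈ -1.4864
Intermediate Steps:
Function('c')(k, u) = Mul(-2, u)
Function('H')(d) = -1 (Function('H')(d) = Add(-7, Mul(-2, -3)) = Add(-7, 6) = -1)
Function('E')(V, M) = Add(290, Mul(-1, M)) (Function('E')(V, M) = Add(Mul(-1, M), 290) = Add(290, Mul(-1, M)))
Mul(Add(Function('E')(682, 563), -385235), Pow(Add(275813, Add(-16454, Mul(Add(-54545, 107202), Pow(Add(73871, -51336), -1)))), -1)) = Mul(Add(Add(290, Mul(-1, 563)), -385235), Pow(Add(275813, Add(-16454, Mul(Add(-54545, 107202), Pow(Add(73871, -51336), -1)))), -1)) = Mul(Add(Add(290, -563), -385235), Pow(Add(275813, Add(-16454, Mul(52657, Pow(22535, -1)))), -1)) = Mul(Add(-273, -385235), Pow(Add(275813, Add(-16454, Mul(52657, Rational(1, 22535)))), -1)) = Mul(-385508, Pow(Add(275813, Add(-16454, Rational(52657, 22535))), -1)) = Mul(-385508, Pow(Add(275813, Rational(-370738233, 22535)), -1)) = Mul(-385508, Pow(Rational(5844707722, 22535), -1)) = Mul(-385508, Rational(22535, 5844707722)) = Rational(-4343711390, 2922353861)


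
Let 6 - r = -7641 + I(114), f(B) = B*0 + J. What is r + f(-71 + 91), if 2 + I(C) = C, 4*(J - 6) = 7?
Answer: 30171/4 ≈ 7542.8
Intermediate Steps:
J = 31/4 (J = 6 + (¼)*7 = 6 + 7/4 = 31/4 ≈ 7.7500)
I(C) = -2 + C
f(B) = 31/4 (f(B) = B*0 + 31/4 = 0 + 31/4 = 31/4)
r = 7535 (r = 6 - (-7641 + (-2 + 114)) = 6 - (-7641 + 112) = 6 - 1*(-7529) = 6 + 7529 = 7535)
r + f(-71 + 91) = 7535 + 31/4 = 30171/4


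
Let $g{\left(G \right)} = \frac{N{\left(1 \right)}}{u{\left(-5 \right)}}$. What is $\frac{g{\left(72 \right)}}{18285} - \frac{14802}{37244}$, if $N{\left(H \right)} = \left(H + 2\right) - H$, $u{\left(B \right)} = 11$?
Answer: $- \frac{1488562891}{3745535970} \approx -0.39742$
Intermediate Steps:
$N{\left(H \right)} = 2$ ($N{\left(H \right)} = \left(2 + H\right) - H = 2$)
$g{\left(G \right)} = \frac{2}{11}$
$\frac{g{\left(72 \right)}}{18285} - \frac{14802}{37244} = \frac{2}{11 \cdot 18285} - \frac{14802}{37244} = \frac{2}{11} \cdot \frac{1}{18285} - \frac{7401}{18622} = \frac{2}{201135} - \frac{7401}{18622} = - \frac{1488562891}{3745535970}$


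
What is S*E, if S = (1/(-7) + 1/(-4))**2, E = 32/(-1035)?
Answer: -242/50715 ≈ -0.0047718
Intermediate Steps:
E = -32/1035 (E = 32*(-1/1035) = -32/1035 ≈ -0.030918)
S = 121/784 (S = (-1/7 - 1/4)**2 = (-11/28)**2 = 121/784 ≈ 0.15434)
S*E = (121/784)*(-32/1035) = -242/50715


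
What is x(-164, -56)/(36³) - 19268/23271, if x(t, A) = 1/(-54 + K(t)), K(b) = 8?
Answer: -13784180813/16647887232 ≈ -0.82798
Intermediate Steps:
x(t, A) = -1/46 (x(t, A) = 1/(-54 + 8) = 1/(-46) = -1/46)
x(-164, -56)/(36³) - 19268/23271 = -1/(46*(36³)) - 19268/23271 = -1/46/46656 - 19268*1/23271 = -1/46*1/46656 - 19268/23271 = -1/2146176 - 19268/23271 = -13784180813/16647887232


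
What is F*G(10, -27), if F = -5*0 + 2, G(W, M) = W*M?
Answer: -540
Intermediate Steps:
G(W, M) = M*W
F = 2 (F = 0 + 2 = 2)
F*G(10, -27) = 2*(-27*10) = 2*(-270) = -540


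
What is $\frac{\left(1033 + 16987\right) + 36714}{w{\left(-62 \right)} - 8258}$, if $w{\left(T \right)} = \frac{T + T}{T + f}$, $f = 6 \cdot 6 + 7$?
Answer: $- \frac{519973}{78389} \approx -6.6332$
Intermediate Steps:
$f = 43$ ($f = 36 + 7 = 43$)
$w{\left(T \right)} = \frac{2 T}{43 + T}$ ($w{\left(T \right)} = \frac{T + T}{T + 43} = \frac{2 T}{43 + T}$)
$\frac{\left(1033 + 16987\right) + 36714}{w{\left(-62 \right)} - 8258} = \frac{\left(1033 + 16987\right) + 36714}{2 \left(-62\right) \frac{1}{43 - 62} - 8258} = \frac{18020 + 36714}{2 \left(-62\right) \frac{1}{-19} - 8258} = \frac{54734}{2 \left(-62\right) \left(- \frac{1}{19}\right) - 8258} = \frac{54734}{\frac{124}{19} - 8258} = \frac{54734}{- \frac{156778}{19}} = 54734 \left(- \frac{19}{156778}\right) = - \frac{519973}{78389}$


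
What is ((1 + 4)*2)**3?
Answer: 1000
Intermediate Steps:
((1 + 4)*2)**3 = (5*2)**3 = 10**3 = 1000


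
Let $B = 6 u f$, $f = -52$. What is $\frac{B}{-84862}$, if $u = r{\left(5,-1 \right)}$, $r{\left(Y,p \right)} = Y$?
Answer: $\frac{780}{42431} \approx 0.018383$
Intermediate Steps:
$u = 5$
$B = -1560$ ($B = 6 \cdot 5 \left(-52\right) = 30 \left(-52\right) = -1560$)
$\frac{B}{-84862} = - \frac{1560}{-84862} = \left(-1560\right) \left(- \frac{1}{84862}\right) = \frac{780}{42431}$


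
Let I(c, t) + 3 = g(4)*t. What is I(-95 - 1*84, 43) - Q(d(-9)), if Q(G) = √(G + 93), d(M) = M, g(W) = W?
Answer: 169 - 2*√21 ≈ 159.83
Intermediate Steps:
I(c, t) = -3 + 4*t
Q(G) = √(93 + G)
I(-95 - 1*84, 43) - Q(d(-9)) = (-3 + 4*43) - √(93 - 9) = (-3 + 172) - √84 = 169 - 2*√21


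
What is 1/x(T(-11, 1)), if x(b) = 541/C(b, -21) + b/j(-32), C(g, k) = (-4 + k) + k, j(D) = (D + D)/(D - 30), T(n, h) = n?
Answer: -736/16499 ≈ -0.044609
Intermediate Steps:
j(D) = 2*D/(-30 + D) (j(D) = (2*D)/(-30 + D) = 2*D/(-30 + D))
C(g, k) = -4 + 2*k
x(b) = -541/46 + 31*b/32 (x(b) = 541/(-4 + 2*(-21)) + b/((2*(-32)/(-30 - 32))) = 541/(-4 - 42) + b/((2*(-32)/(-62))) = 541/(-46) + b/((2*(-32)*(-1/62))) = 541*(-1/46) + b/(32/31) = -541/46 + b*(31/32) = -541/46 + 31*b/32)
1/x(T(-11, 1)) = 1/(-541/46 + (31/32)*(-11)) = 1/(-541/46 - 341/32) = 1/(-16499/736) = -736/16499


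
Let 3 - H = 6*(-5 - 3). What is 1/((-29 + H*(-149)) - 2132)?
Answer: -1/9760 ≈ -0.00010246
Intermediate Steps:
H = 51 (H = 3 - 6*(-5 - 3) = 3 - 6*(-8) = 3 - 1*(-48) = 3 + 48 = 51)
1/((-29 + H*(-149)) - 2132) = 1/((-29 + 51*(-149)) - 2132) = 1/((-29 - 7599) - 2132) = 1/(-7628 - 2132) = 1/(-9760) = -1/9760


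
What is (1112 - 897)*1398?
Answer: 300570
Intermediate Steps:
(1112 - 897)*1398 = 215*1398 = 300570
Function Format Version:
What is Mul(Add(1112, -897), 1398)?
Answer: 300570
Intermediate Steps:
Mul(Add(1112, -897), 1398) = Mul(215, 1398) = 300570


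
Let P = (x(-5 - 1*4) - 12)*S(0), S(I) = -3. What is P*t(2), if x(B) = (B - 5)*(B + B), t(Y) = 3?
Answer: -2160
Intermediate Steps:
x(B) = 2*B*(-5 + B) (x(B) = (-5 + B)*(2*B) = 2*B*(-5 + B))
P = -720 (P = (2*(-5 - 1*4)*(-5 + (-5 - 1*4)) - 12)*(-3) = (2*(-5 - 4)*(-5 + (-5 - 4)) - 12)*(-3) = (2*(-9)*(-5 - 9) - 12)*(-3) = (2*(-9)*(-14) - 12)*(-3) = (252 - 12)*(-3) = 240*(-3) = -720)
P*t(2) = -720*3 = -2160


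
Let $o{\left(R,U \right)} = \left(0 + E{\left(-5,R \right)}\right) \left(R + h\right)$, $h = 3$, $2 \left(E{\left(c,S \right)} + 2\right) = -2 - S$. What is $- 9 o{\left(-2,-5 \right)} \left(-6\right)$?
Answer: $-108$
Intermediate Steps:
$E{\left(c,S \right)} = -3 - \frac{S}{2}$ ($E{\left(c,S \right)} = -2 + \frac{-2 - S}{2} = -2 - \left(1 + \frac{S}{2}\right) = -3 - \frac{S}{2}$)
$o{\left(R,U \right)} = \left(-3 - \frac{R}{2}\right) \left(3 + R\right)$ ($o{\left(R,U \right)} = \left(0 - \left(3 + \frac{R}{2}\right)\right) \left(R + 3\right) = \left(-3 - \frac{R}{2}\right) \left(3 + R\right)$)
$- 9 o{\left(-2,-5 \right)} \left(-6\right) = - 9 \left(- \frac{\left(3 - 2\right) \left(6 - 2\right)}{2}\right) \left(-6\right) = - 9 \left(\left(- \frac{1}{2}\right) 1 \cdot 4\right) \left(-6\right) = \left(-9\right) \left(-2\right) \left(-6\right) = 18 \left(-6\right) = -108$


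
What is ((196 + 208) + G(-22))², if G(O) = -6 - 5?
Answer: 154449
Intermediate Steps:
G(O) = -11
((196 + 208) + G(-22))² = ((196 + 208) - 11)² = (404 - 11)² = 393² = 154449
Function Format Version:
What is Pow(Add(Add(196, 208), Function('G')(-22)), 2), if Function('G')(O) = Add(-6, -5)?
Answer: 154449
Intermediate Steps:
Function('G')(O) = -11
Pow(Add(Add(196, 208), Function('G')(-22)), 2) = Pow(Add(Add(196, 208), -11), 2) = Pow(Add(404, -11), 2) = Pow(393, 2) = 154449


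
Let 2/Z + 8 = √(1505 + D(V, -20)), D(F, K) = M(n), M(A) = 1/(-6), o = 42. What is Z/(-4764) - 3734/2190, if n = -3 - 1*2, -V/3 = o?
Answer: -1281534823/751622235 - √54174/20592390 ≈ -1.7050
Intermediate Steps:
V = -126 (V = -3*42 = -126)
n = -5 (n = -3 - 2 = -5)
M(A) = -⅙
D(F, K) = -⅙
Z = 2/(-8 + √54174/6) (Z = 2/(-8 + √(1505 - ⅙)) = 2/(-8 + √(9029/6)) = 2/(-8 + √54174/6) ≈ 0.064952)
Z/(-4764) - 3734/2190 = (96/8645 + 2*√54174/8645)/(-4764) - 3734/2190 = (96/8645 + 2*√54174/8645)*(-1/4764) - 3734*1/2190 = (-8/3432065 - √54174/20592390) - 1867/1095 = -1281534823/751622235 - √54174/20592390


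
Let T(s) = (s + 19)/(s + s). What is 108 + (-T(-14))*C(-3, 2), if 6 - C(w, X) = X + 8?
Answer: 751/7 ≈ 107.29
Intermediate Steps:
T(s) = (19 + s)/(2*s) (T(s) = (19 + s)/((2*s)) = (19 + s)*(1/(2*s)) = (19 + s)/(2*s))
C(w, X) = -2 - X (C(w, X) = 6 - (X + 8) = 6 - (8 + X) = 6 + (-8 - X) = -2 - X)
108 + (-T(-14))*C(-3, 2) = 108 + (-(19 - 14)/(2*(-14)))*(-2 - 1*2) = 108 + (-(-1)*5/(2*14))*(-2 - 2) = 108 - 1*(-5/28)*(-4) = 108 + (5/28)*(-4) = 108 - 5/7 = 751/7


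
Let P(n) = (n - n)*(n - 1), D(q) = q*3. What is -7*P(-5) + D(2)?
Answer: 6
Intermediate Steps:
D(q) = 3*q
P(n) = 0 (P(n) = 0*(-1 + n) = 0)
-7*P(-5) + D(2) = -7*0 + 3*2 = 0 + 6 = 6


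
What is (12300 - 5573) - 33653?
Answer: -26926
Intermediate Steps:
(12300 - 5573) - 33653 = 6727 - 33653 = -26926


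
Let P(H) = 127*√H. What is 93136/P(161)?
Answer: 93136*√161/20447 ≈ 57.796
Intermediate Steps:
93136/P(161) = 93136/((127*√161)) = 93136*(√161/20447) = 93136*√161/20447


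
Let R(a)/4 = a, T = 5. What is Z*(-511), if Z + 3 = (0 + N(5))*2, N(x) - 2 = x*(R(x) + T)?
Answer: -128261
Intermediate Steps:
R(a) = 4*a
N(x) = 2 + x*(5 + 4*x) (N(x) = 2 + x*(4*x + 5) = 2 + x*(5 + 4*x))
Z = 251 (Z = -3 + (0 + (2 + 4*5² + 5*5))*2 = -3 + (0 + (2 + 4*25 + 25))*2 = -3 + (0 + (2 + 100 + 25))*2 = -3 + (0 + 127)*2 = -3 + 127*2 = -3 + 254 = 251)
Z*(-511) = 251*(-511) = -128261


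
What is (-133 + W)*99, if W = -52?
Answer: -18315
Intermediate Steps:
(-133 + W)*99 = (-133 - 52)*99 = -185*99 = -18315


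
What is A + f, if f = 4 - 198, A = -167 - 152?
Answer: -513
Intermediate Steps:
A = -319
f = -194
A + f = -319 - 194 = -513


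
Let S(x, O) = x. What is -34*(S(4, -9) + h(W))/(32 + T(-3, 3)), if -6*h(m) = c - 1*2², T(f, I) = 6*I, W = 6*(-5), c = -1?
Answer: -493/150 ≈ -3.2867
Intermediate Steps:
W = -30
h(m) = ⅚ (h(m) = -(-1 - 1*2²)/6 = -(-1 - 1*4)/6 = -(-1 - 4)/6 = -⅙*(-5) = ⅚)
-34*(S(4, -9) + h(W))/(32 + T(-3, 3)) = -34*(4 + ⅚)/(32 + 6*3) = -493/(3*(32 + 18)) = -493/(3*50) = -34*29/300 = -493/150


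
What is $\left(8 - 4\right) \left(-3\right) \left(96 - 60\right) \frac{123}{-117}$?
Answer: $\frac{5904}{13} \approx 454.15$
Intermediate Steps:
$\left(8 - 4\right) \left(-3\right) \left(96 - 60\right) \frac{123}{-117} = 4 \left(-3\right) 36 \cdot 123 \left(- \frac{1}{117}\right) = \left(-12\right) 36 \left(- \frac{41}{39}\right) = \left(-432\right) \left(- \frac{41}{39}\right) = \frac{5904}{13}$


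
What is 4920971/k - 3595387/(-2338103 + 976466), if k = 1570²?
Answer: 15562845605827/3356299041300 ≈ 4.6369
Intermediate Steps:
k = 2464900
4920971/k - 3595387/(-2338103 + 976466) = 4920971/2464900 - 3595387/(-2338103 + 976466) = 4920971*(1/2464900) - 3595387/(-1361637) = 4920971/2464900 - 3595387*(-1/1361637) = 4920971/2464900 + 3595387/1361637 = 15562845605827/3356299041300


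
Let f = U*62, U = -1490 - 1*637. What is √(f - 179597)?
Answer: I*√311471 ≈ 558.1*I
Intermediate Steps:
U = -2127 (U = -1490 - 637 = -2127)
f = -131874 (f = -2127*62 = -131874)
√(f - 179597) = √(-131874 - 179597) = √(-311471) = I*√311471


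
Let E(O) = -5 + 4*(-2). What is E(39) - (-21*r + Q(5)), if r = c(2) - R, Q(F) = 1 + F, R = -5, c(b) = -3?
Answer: 23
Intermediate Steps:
E(O) = -13 (E(O) = -5 - 8 = -13)
r = 2 (r = -3 - 1*(-5) = -3 + 5 = 2)
E(39) - (-21*r + Q(5)) = -13 - (-21*2 + (1 + 5)) = -13 - (-42 + 6) = -13 - 1*(-36) = -13 + 36 = 23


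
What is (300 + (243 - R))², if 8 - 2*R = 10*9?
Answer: 341056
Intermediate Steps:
R = -41 (R = 4 - 5*9 = 4 - ½*90 = 4 - 45 = -41)
(300 + (243 - R))² = (300 + (243 - 1*(-41)))² = (300 + (243 + 41))² = (300 + 284)² = 584² = 341056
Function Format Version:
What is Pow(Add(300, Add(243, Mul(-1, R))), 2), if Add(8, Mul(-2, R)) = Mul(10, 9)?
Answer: 341056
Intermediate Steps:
R = -41 (R = Add(4, Mul(Rational(-1, 2), Mul(10, 9))) = Add(4, Mul(Rational(-1, 2), 90)) = Add(4, -45) = -41)
Pow(Add(300, Add(243, Mul(-1, R))), 2) = Pow(Add(300, Add(243, Mul(-1, -41))), 2) = Pow(Add(300, Add(243, 41)), 2) = Pow(Add(300, 284), 2) = Pow(584, 2) = 341056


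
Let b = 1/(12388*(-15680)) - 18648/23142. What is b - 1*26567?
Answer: -149658345992989/5633071360 ≈ -26568.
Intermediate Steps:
b = -4539171869/5633071360 (b = (1/12388)*(-1/15680) - 18648*1/23142 = -1/194243840 - 444/551 = -4539171869/5633071360 ≈ -0.80581)
b - 1*26567 = -4539171869/5633071360 - 1*26567 = -4539171869/5633071360 - 26567 = -149658345992989/5633071360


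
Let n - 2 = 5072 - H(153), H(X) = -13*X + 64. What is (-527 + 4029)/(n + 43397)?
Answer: 1751/25198 ≈ 0.069490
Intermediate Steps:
H(X) = 64 - 13*X
n = 6999 (n = 2 + (5072 - (64 - 13*153)) = 2 + (5072 - (64 - 1989)) = 2 + (5072 - 1*(-1925)) = 2 + (5072 + 1925) = 2 + 6997 = 6999)
(-527 + 4029)/(n + 43397) = (-527 + 4029)/(6999 + 43397) = 3502/50396 = 3502*(1/50396) = 1751/25198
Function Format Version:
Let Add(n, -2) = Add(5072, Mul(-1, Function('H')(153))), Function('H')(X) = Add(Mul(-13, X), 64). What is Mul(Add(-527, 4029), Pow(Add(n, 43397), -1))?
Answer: Rational(1751, 25198) ≈ 0.069490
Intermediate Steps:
Function('H')(X) = Add(64, Mul(-13, X))
n = 6999 (n = Add(2, Add(5072, Mul(-1, Add(64, Mul(-13, 153))))) = Add(2, Add(5072, Mul(-1, Add(64, -1989)))) = Add(2, Add(5072, Mul(-1, -1925))) = Add(2, Add(5072, 1925)) = Add(2, 6997) = 6999)
Mul(Add(-527, 4029), Pow(Add(n, 43397), -1)) = Mul(Add(-527, 4029), Pow(Add(6999, 43397), -1)) = Mul(3502, Pow(50396, -1)) = Mul(3502, Rational(1, 50396)) = Rational(1751, 25198)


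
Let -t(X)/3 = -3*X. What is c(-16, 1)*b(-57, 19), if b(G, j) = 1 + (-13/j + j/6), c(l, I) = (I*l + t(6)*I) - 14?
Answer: 1588/19 ≈ 83.579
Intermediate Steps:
t(X) = 9*X (t(X) = -(-9)*X = 9*X)
c(l, I) = -14 + 54*I + I*l (c(l, I) = (I*l + (9*6)*I) - 14 = (I*l + 54*I) - 14 = (54*I + I*l) - 14 = -14 + 54*I + I*l)
b(G, j) = 1 - 13/j + j/6 (b(G, j) = 1 + (-13/j + j*(1/6)) = 1 + (-13/j + j/6) = 1 - 13/j + j/6)
c(-16, 1)*b(-57, 19) = (-14 + 54*1 + 1*(-16))*(1 - 13/19 + (1/6)*19) = (-14 + 54 - 16)*(1 - 13*1/19 + 19/6) = 24*(1 - 13/19 + 19/6) = 24*(397/114) = 1588/19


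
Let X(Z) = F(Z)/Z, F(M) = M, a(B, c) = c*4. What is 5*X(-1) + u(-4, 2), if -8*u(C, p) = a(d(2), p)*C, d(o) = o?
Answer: 9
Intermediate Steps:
a(B, c) = 4*c
u(C, p) = -C*p/2 (u(C, p) = -4*p*C/8 = -C*p/2)
X(Z) = 1 (X(Z) = Z/Z = 1)
5*X(-1) + u(-4, 2) = 5*1 - 1/2*(-4)*2 = 5 + 4 = 9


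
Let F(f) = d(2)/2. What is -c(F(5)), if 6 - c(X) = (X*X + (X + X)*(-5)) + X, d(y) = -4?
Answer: 16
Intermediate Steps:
F(f) = -2 (F(f) = -4/2 = -4*1/2 = -2)
c(X) = 6 - X**2 + 9*X (c(X) = 6 - ((X*X + (X + X)*(-5)) + X) = 6 - ((X**2 + (2*X)*(-5)) + X) = 6 - ((X**2 - 10*X) + X) = 6 - (X**2 - 9*X) = 6 + (-X**2 + 9*X) = 6 - X**2 + 9*X)
-c(F(5)) = -(6 - 1*(-2)**2 + 9*(-2)) = -(6 - 1*4 - 18) = -(6 - 4 - 18) = -1*(-16) = 16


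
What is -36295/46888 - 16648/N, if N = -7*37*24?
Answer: 69372713/36431976 ≈ 1.9042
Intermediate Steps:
N = -6216 (N = -259*24 = -6216)
-36295/46888 - 16648/N = -36295/46888 - 16648/(-6216) = -36295*1/46888 - 16648*(-1/6216) = -36295/46888 + 2081/777 = 69372713/36431976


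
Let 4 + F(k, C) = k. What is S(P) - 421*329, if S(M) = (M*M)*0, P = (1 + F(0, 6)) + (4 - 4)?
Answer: -138509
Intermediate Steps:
F(k, C) = -4 + k
P = -3 (P = (1 + (-4 + 0)) + (4 - 4) = (1 - 4) + 0 = -3 + 0 = -3)
S(M) = 0 (S(M) = M**2*0 = 0)
S(P) - 421*329 = 0 - 421*329 = 0 - 138509 = -138509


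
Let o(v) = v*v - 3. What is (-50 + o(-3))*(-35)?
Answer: 1540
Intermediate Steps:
o(v) = -3 + v**2 (o(v) = v**2 - 3 = -3 + v**2)
(-50 + o(-3))*(-35) = (-50 + (-3 + (-3)**2))*(-35) = (-50 + (-3 + 9))*(-35) = (-50 + 6)*(-35) = -44*(-35) = 1540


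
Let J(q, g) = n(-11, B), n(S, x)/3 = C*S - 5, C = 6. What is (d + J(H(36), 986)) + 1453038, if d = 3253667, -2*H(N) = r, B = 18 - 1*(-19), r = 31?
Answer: 4706492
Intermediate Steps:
B = 37 (B = 18 + 19 = 37)
H(N) = -31/2 (H(N) = -½*31 = -31/2)
n(S, x) = -15 + 18*S (n(S, x) = 3*(6*S - 5) = 3*(-5 + 6*S) = -15 + 18*S)
J(q, g) = -213 (J(q, g) = -15 + 18*(-11) = -15 - 198 = -213)
(d + J(H(36), 986)) + 1453038 = (3253667 - 213) + 1453038 = 3253454 + 1453038 = 4706492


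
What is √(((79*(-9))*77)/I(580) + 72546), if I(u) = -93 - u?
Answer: √32895031965/673 ≈ 269.49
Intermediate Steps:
√(((79*(-9))*77)/I(580) + 72546) = √(((79*(-9))*77)/(-93 - 1*580) + 72546) = √((-711*77)/(-93 - 580) + 72546) = √(-54747/(-673) + 72546) = √(-54747*(-1/673) + 72546) = √(54747/673 + 72546) = √(48878205/673) = √32895031965/673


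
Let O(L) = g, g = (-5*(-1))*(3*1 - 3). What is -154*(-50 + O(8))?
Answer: 7700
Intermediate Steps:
g = 0 (g = 5*(3 - 3) = 5*0 = 0)
O(L) = 0
-154*(-50 + O(8)) = -154*(-50 + 0) = -154*(-50) = 7700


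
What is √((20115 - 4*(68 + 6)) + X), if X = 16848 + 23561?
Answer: 6*√1673 ≈ 245.41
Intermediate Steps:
X = 40409
√((20115 - 4*(68 + 6)) + X) = √((20115 - 4*(68 + 6)) + 40409) = √((20115 - 4*74) + 40409) = √((20115 - 296) + 40409) = √(19819 + 40409) = √60228 = 6*√1673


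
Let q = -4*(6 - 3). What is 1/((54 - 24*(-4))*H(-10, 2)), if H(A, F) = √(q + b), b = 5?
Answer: -I*√7/1050 ≈ -0.0025198*I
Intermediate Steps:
q = -12 (q = -4*3 = -12)
H(A, F) = I*√7 (H(A, F) = √(-12 + 5) = √(-7) = I*√7)
1/((54 - 24*(-4))*H(-10, 2)) = 1/((54 - 24*(-4))*(I*√7)) = 1/((54 + 96)*(I*√7)) = 1/(150*(I*√7)) = 1/(150*I*√7) = -I*√7/1050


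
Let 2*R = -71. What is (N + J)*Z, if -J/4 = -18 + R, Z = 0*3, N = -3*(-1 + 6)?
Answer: 0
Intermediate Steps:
R = -71/2 (R = (½)*(-71) = -71/2 ≈ -35.500)
N = -15 (N = -3*5 = -15)
Z = 0
J = 214 (J = -4*(-18 - 71/2) = -4*(-107/2) = 214)
(N + J)*Z = (-15 + 214)*0 = 199*0 = 0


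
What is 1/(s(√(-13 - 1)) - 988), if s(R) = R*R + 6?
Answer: -1/996 ≈ -0.0010040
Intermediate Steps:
s(R) = 6 + R² (s(R) = R² + 6 = 6 + R²)
1/(s(√(-13 - 1)) - 988) = 1/((6 + (√(-13 - 1))²) - 988) = 1/((6 + (√(-14))²) - 988) = 1/((6 + (I*√14)²) - 988) = 1/((6 - 14) - 988) = 1/(-8 - 988) = 1/(-996) = -1/996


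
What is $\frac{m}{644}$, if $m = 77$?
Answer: $\frac{11}{92} \approx 0.11957$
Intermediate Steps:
$\frac{m}{644} = \frac{77}{644} = 77 \cdot \frac{1}{644} = \frac{11}{92}$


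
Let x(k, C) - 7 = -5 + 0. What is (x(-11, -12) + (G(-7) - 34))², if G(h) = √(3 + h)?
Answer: 1020 - 128*I ≈ 1020.0 - 128.0*I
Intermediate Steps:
x(k, C) = 2 (x(k, C) = 7 + (-5 + 0) = 7 - 5 = 2)
(x(-11, -12) + (G(-7) - 34))² = (2 + (√(3 - 7) - 34))² = (2 + (√(-4) - 34))² = (2 + (2*I - 34))² = (2 + (-34 + 2*I))² = (-32 + 2*I)²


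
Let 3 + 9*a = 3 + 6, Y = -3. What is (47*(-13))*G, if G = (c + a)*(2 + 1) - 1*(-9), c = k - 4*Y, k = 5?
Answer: -37882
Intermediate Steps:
c = 17 (c = 5 - 4*(-3) = 5 + 12 = 17)
a = ⅔ (a = -⅓ + (3 + 6)/9 = -⅓ + (⅑)*9 = -⅓ + 1 = ⅔ ≈ 0.66667)
G = 62 (G = (17 + ⅔)*(2 + 1) - 1*(-9) = (53/3)*3 + 9 = 53 + 9 = 62)
(47*(-13))*G = (47*(-13))*62 = -611*62 = -37882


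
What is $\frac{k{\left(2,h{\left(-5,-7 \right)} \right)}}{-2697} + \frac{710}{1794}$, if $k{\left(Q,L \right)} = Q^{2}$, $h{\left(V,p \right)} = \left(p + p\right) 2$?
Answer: $\frac{105983}{268801} \approx 0.39428$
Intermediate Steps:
$h{\left(V,p \right)} = 4 p$ ($h{\left(V,p \right)} = 2 p 2 = 4 p$)
$\frac{k{\left(2,h{\left(-5,-7 \right)} \right)}}{-2697} + \frac{710}{1794} = \frac{2^{2}}{-2697} + \frac{710}{1794} = 4 \left(- \frac{1}{2697}\right) + 710 \cdot \frac{1}{1794} = - \frac{4}{2697} + \frac{355}{897} = \frac{105983}{268801}$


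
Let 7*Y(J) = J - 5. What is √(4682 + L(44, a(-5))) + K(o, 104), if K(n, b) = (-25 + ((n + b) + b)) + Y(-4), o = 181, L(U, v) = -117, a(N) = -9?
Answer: 2539/7 + √4565 ≈ 430.28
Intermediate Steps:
Y(J) = -5/7 + J/7 (Y(J) = (J - 5)/7 = (-5 + J)/7 = -5/7 + J/7)
K(n, b) = -184/7 + n + 2*b (K(n, b) = (-25 + ((n + b) + b)) + (-5/7 + (⅐)*(-4)) = (-25 + ((b + n) + b)) + (-5/7 - 4/7) = (-25 + (n + 2*b)) - 9/7 = (-25 + n + 2*b) - 9/7 = -184/7 + n + 2*b)
√(4682 + L(44, a(-5))) + K(o, 104) = √(4682 - 117) + (-184/7 + 181 + 2*104) = √4565 + (-184/7 + 181 + 208) = √4565 + 2539/7 = 2539/7 + √4565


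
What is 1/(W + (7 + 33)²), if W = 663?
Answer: 1/2263 ≈ 0.00044189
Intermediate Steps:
1/(W + (7 + 33)²) = 1/(663 + (7 + 33)²) = 1/(663 + 40²) = 1/(663 + 1600) = 1/2263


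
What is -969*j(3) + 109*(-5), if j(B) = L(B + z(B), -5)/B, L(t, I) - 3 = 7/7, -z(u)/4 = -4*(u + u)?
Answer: -1837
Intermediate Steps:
z(u) = 32*u (z(u) = -(-16)*(u + u) = -(-16)*2*u = -(-32)*u = 32*u)
L(t, I) = 4 (L(t, I) = 3 + 7/7 = 3 + 7*(1/7) = 3 + 1 = 4)
j(B) = 4/B
-969*j(3) + 109*(-5) = -3876/3 + 109*(-5) = -3876/3 - 545 = -969*4/3 - 545 = -1292 - 545 = -1837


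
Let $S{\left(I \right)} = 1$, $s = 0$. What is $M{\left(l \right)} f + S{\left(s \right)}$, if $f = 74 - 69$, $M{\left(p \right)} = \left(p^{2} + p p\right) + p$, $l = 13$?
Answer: $1756$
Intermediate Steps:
$M{\left(p \right)} = p + 2 p^{2}$ ($M{\left(p \right)} = \left(p^{2} + p^{2}\right) + p = 2 p^{2} + p = p + 2 p^{2}$)
$f = 5$ ($f = 74 - 69 = 5$)
$M{\left(l \right)} f + S{\left(s \right)} = 13 \left(1 + 2 \cdot 13\right) 5 + 1 = 13 \left(1 + 26\right) 5 + 1 = 13 \cdot 27 \cdot 5 + 1 = 351 \cdot 5 + 1 = 1755 + 1 = 1756$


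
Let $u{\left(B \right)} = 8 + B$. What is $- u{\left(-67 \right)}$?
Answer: $59$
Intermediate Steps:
$- u{\left(-67 \right)} = - (8 - 67) = \left(-1\right) \left(-59\right) = 59$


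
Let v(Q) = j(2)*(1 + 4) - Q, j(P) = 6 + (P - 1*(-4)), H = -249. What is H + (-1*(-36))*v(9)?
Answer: 1587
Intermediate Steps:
j(P) = 10 + P (j(P) = 6 + (P + 4) = 6 + (4 + P) = 10 + P)
v(Q) = 60 - Q (v(Q) = (10 + 2)*(1 + 4) - Q = 12*5 - Q = 60 - Q)
H + (-1*(-36))*v(9) = -249 + (-1*(-36))*(60 - 1*9) = -249 + 36*(60 - 9) = -249 + 36*51 = -249 + 1836 = 1587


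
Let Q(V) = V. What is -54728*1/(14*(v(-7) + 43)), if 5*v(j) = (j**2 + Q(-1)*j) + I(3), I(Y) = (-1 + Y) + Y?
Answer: -34205/483 ≈ -70.818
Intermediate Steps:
I(Y) = -1 + 2*Y
v(j) = 1 - j/5 + j**2/5 (v(j) = ((j**2 - j) + (-1 + 2*3))/5 = ((j**2 - j) + (-1 + 6))/5 = ((j**2 - j) + 5)/5 = (5 + j**2 - j)/5 = 1 - j/5 + j**2/5)
-54728*1/(14*(v(-7) + 43)) = -54728*1/(14*((1 - 1/5*(-7) + (1/5)*(-7)**2) + 43)) = -54728*1/(14*((1 + 7/5 + (1/5)*49) + 43)) = -54728*1/(14*((1 + 7/5 + 49/5) + 43)) = -54728*1/(14*(61/5 + 43)) = -54728/((276/5)*14) = -54728/3864/5 = -54728*5/3864 = -34205/483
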